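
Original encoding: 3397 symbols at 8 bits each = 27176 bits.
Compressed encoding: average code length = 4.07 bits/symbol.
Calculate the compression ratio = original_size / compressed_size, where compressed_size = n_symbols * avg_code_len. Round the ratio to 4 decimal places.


original_size = n_symbols * orig_bits = 3397 * 8 = 27176 bits
compressed_size = n_symbols * avg_code_len = 3397 * 4.07 = 13825.79 bits
ratio = original_size / compressed_size = 27176 / 13825.79 = 1.9656

Compression ratio = 1.9656


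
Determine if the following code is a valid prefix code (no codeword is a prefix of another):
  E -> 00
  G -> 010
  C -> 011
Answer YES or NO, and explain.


Checking each pair (does one codeword prefix another?):
  E='00' vs G='010': no prefix
  E='00' vs C='011': no prefix
  G='010' vs E='00': no prefix
  G='010' vs C='011': no prefix
  C='011' vs E='00': no prefix
  C='011' vs G='010': no prefix
No violation found over all pairs.

YES -- this is a valid prefix code. No codeword is a prefix of any other codeword.


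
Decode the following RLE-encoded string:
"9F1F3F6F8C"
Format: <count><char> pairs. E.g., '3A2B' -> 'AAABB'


Expanding each <count><char> pair:
  9F -> 'FFFFFFFFF'
  1F -> 'F'
  3F -> 'FFF'
  6F -> 'FFFFFF'
  8C -> 'CCCCCCCC'

Decoded = FFFFFFFFFFFFFFFFFFFCCCCCCCC


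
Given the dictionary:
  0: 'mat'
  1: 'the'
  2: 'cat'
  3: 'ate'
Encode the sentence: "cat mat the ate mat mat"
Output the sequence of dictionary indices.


Look up each word in the dictionary:
  'cat' -> 2
  'mat' -> 0
  'the' -> 1
  'ate' -> 3
  'mat' -> 0
  'mat' -> 0

Encoded: [2, 0, 1, 3, 0, 0]


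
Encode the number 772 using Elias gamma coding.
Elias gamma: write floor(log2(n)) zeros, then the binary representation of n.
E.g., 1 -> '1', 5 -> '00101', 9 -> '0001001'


num_bits = floor(log2(772)) + 1 = 10
leading_zeros = num_bits - 1 = 9
binary(772) = 1100000100

Elias gamma(772) = '000000000' + '1100000100' = 0000000001100000100 (19 bits)


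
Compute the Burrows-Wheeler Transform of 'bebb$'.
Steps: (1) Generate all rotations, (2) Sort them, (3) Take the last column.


Rotations (sorted):
  0: $bebb -> last char: b
  1: b$beb -> last char: b
  2: bb$be -> last char: e
  3: bebb$ -> last char: $
  4: ebb$b -> last char: b


BWT = bbe$b


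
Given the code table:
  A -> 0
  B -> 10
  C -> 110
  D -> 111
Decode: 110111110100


Decoding:
110 -> C
111 -> D
110 -> C
10 -> B
0 -> A


Result: CDCBA


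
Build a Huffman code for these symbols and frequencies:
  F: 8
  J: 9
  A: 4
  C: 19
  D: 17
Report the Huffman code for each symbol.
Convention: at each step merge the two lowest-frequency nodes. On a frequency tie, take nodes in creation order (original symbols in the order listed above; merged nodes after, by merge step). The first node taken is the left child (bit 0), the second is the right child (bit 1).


Huffman tree construction:
Step 1: Merge A(4) + F(8) = 12
Step 2: Merge J(9) + (A+F)(12) = 21
Step 3: Merge D(17) + C(19) = 36
Step 4: Merge (J+(A+F))(21) + (D+C)(36) = 57
Read each symbol's code off the tree from the root (left child = 0, right child = 1).

Codes:
  F: 011 (length 3)
  J: 00 (length 2)
  A: 010 (length 3)
  C: 11 (length 2)
  D: 10 (length 2)
Average code length: 126/57 = 2.2105 bits/symbol


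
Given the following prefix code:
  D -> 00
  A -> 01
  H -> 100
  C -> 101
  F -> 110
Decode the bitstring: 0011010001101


Decoding step by step:
Bits 00 -> D
Bits 110 -> F
Bits 100 -> H
Bits 01 -> A
Bits 101 -> C


Decoded message: DFHAC


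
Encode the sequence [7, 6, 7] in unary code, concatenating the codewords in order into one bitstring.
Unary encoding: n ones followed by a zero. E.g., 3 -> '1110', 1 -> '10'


Encode each number as n ones followed by a terminating 0:
  7 -> 11111110 (8 bits)
  6 -> 1111110 (7 bits)
  7 -> 11111110 (8 bits)
Total length = 8 + 7 + 8 = 23 bits.

Unary([7, 6, 7]) = 11111110111111011111110 (23 bits)


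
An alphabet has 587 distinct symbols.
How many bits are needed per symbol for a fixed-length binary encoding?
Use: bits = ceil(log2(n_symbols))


log2(587) = 9.1972
Bracket: 2^9 = 512 < 587 <= 2^10 = 1024
So ceil(log2(587)) = 10

bits = ceil(log2(587)) = ceil(9.1972) = 10 bits


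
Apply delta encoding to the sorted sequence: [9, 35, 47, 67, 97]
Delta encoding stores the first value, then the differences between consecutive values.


First value: 9
Deltas:
  35 - 9 = 26
  47 - 35 = 12
  67 - 47 = 20
  97 - 67 = 30


Delta encoded: [9, 26, 12, 20, 30]


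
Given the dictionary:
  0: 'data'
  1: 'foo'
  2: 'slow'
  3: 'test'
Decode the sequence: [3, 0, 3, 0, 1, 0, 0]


Look up each index in the dictionary:
  3 -> 'test'
  0 -> 'data'
  3 -> 'test'
  0 -> 'data'
  1 -> 'foo'
  0 -> 'data'
  0 -> 'data'

Decoded: "test data test data foo data data"


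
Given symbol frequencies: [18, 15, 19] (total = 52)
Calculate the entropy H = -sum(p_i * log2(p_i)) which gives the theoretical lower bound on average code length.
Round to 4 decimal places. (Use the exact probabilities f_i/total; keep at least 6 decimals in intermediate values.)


Per-symbol terms -p_i * log2(p_i) with p_i = f_i/52:
  p = 18/52 = 0.346154: log2(p) = -1.530515, -p*log2(p) = 0.529794
  p = 15/52 = 0.288462: log2(p) = -1.793549, -p*log2(p) = 0.517370
  p = 19/52 = 0.365385: log2(p) = -1.452512, -p*log2(p) = 0.530726
H = 0.529794 + 0.517370 + 0.530726 = 1.577890

H = 1.5779 bits/symbol


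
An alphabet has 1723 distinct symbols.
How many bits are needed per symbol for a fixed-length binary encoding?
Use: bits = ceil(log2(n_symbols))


log2(1723) = 10.7507
Bracket: 2^10 = 1024 < 1723 <= 2^11 = 2048
So ceil(log2(1723)) = 11

bits = ceil(log2(1723)) = ceil(10.7507) = 11 bits


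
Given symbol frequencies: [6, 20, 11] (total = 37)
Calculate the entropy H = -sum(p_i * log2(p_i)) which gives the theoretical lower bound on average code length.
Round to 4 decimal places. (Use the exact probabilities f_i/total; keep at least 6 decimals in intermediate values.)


Per-symbol terms -p_i * log2(p_i) with p_i = f_i/37:
  p = 6/37 = 0.162162: log2(p) = -2.624491, -p*log2(p) = 0.425593
  p = 20/37 = 0.540541: log2(p) = -0.887525, -p*log2(p) = 0.479743
  p = 11/37 = 0.297297: log2(p) = -1.750022, -p*log2(p) = 0.520277
H = 0.425593 + 0.479743 + 0.520277 = 1.425613

H = 1.4256 bits/symbol


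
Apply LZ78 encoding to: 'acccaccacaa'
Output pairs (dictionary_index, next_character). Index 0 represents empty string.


LZ78 encoding steps:
Dictionary: {0: ''}
Step 1: w='' (idx 0), next='a' -> output (0, 'a'), add 'a' as idx 1
Step 2: w='' (idx 0), next='c' -> output (0, 'c'), add 'c' as idx 2
Step 3: w='c' (idx 2), next='c' -> output (2, 'c'), add 'cc' as idx 3
Step 4: w='a' (idx 1), next='c' -> output (1, 'c'), add 'ac' as idx 4
Step 5: w='c' (idx 2), next='a' -> output (2, 'a'), add 'ca' as idx 5
Step 6: w='ca' (idx 5), next='a' -> output (5, 'a'), add 'caa' as idx 6


Encoded: [(0, 'a'), (0, 'c'), (2, 'c'), (1, 'c'), (2, 'a'), (5, 'a')]


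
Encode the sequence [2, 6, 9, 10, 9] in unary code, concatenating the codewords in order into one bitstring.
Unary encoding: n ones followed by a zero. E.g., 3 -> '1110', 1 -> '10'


Encode each number as n ones followed by a terminating 0:
  2 -> 110 (3 bits)
  6 -> 1111110 (7 bits)
  9 -> 1111111110 (10 bits)
  10 -> 11111111110 (11 bits)
  9 -> 1111111110 (10 bits)
Total length = 3 + 7 + 10 + 11 + 10 = 41 bits.

Unary([2, 6, 9, 10, 9]) = 11011111101111111110111111111101111111110 (41 bits)


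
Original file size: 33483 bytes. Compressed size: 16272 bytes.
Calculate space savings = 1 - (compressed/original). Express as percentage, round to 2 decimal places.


ratio = compressed/original = 16272/33483 = 0.485978
savings = 1 - ratio = 1 - 0.485978 = 0.514022
as a percentage: 0.514022 * 100 = 51.4%

Space savings = 1 - 16272/33483 = 51.4%


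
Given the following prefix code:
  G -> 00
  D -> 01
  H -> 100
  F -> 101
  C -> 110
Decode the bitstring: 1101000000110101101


Decoding step by step:
Bits 110 -> C
Bits 100 -> H
Bits 00 -> G
Bits 00 -> G
Bits 110 -> C
Bits 101 -> F
Bits 101 -> F


Decoded message: CHGGCFF


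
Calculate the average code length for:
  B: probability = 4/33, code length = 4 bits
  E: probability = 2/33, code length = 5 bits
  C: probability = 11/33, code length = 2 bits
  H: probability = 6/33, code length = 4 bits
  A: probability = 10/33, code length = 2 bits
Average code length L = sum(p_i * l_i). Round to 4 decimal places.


Weighted contributions p_i * l_i:
  B: (4/33) * 4 = 16/33
  E: (2/33) * 5 = 10/33
  C: (11/33) * 2 = 22/33
  H: (6/33) * 4 = 24/33
  A: (10/33) * 2 = 20/33
Sum = (16 + 10 + 22 + 24 + 20)/33 = 92/33

L = 92/33 = 2.7879 bits/symbol


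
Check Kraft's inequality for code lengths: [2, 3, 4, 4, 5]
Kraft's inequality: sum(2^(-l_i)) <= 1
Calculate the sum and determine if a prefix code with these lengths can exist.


Sum = 2^(-2) + 2^(-3) + 2^(-4) + 2^(-4) + 2^(-5)
    = 0.25 + 0.125 + 0.0625 + 0.0625 + 0.03125
    = 17/32 = 0.53125
Since 0.53125 <= 1, Kraft's inequality IS satisfied.
A prefix code with these lengths CAN exist.

Kraft sum = 0.53125. Satisfied.


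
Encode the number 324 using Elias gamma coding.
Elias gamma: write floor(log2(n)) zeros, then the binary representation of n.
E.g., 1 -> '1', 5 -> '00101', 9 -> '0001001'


num_bits = floor(log2(324)) + 1 = 9
leading_zeros = num_bits - 1 = 8
binary(324) = 101000100

Elias gamma(324) = '00000000' + '101000100' = 00000000101000100 (17 bits)


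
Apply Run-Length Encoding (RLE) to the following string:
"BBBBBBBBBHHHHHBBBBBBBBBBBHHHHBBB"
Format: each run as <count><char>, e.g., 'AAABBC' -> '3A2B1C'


Scanning runs left to right:
  i=0: run of 'B' x 9 -> '9B'
  i=9: run of 'H' x 5 -> '5H'
  i=14: run of 'B' x 11 -> '11B'
  i=25: run of 'H' x 4 -> '4H'
  i=29: run of 'B' x 3 -> '3B'

RLE = 9B5H11B4H3B


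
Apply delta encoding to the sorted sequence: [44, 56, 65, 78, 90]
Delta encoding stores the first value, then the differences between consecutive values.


First value: 44
Deltas:
  56 - 44 = 12
  65 - 56 = 9
  78 - 65 = 13
  90 - 78 = 12


Delta encoded: [44, 12, 9, 13, 12]


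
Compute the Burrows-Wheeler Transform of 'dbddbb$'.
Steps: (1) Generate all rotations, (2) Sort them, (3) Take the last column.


Rotations (sorted):
  0: $dbddbb -> last char: b
  1: b$dbddb -> last char: b
  2: bb$dbdd -> last char: d
  3: bddbb$d -> last char: d
  4: dbb$dbd -> last char: d
  5: dbddbb$ -> last char: $
  6: ddbb$db -> last char: b


BWT = bbddd$b


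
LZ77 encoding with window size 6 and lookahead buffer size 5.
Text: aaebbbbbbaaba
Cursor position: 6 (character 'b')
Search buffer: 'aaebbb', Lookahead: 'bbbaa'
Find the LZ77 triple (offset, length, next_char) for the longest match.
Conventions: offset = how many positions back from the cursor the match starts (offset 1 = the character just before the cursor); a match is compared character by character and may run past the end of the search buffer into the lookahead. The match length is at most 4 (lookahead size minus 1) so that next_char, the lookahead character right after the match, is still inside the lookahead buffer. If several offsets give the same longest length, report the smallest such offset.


Try each offset into the search buffer:
  offset=1 (pos 5, char 'b'): match length 3
  offset=2 (pos 4, char 'b'): match length 3
  offset=3 (pos 3, char 'b'): match length 3
  offset=4 (pos 2, char 'e'): match length 0
  offset=5 (pos 1, char 'a'): match length 0
  offset=6 (pos 0, char 'a'): match length 0
Longest match has length 3, found at offsets 1, 2, 3; take the smallest, offset 1.
next_char = character at position 6 + 3 = 9 -> 'a'

Best match: offset=1, length=3 (matching 'bbb' starting at position 5)
LZ77 triple: (1, 3, 'a')


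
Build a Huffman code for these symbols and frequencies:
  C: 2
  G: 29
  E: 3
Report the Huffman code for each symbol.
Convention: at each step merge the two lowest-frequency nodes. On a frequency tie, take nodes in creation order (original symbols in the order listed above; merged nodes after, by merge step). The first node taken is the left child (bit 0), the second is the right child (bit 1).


Huffman tree construction:
Step 1: Merge C(2) + E(3) = 5
Step 2: Merge (C+E)(5) + G(29) = 34
Read each symbol's code off the tree from the root (left child = 0, right child = 1).

Codes:
  C: 00 (length 2)
  G: 1 (length 1)
  E: 01 (length 2)
Average code length: 39/34 = 1.1471 bits/symbol


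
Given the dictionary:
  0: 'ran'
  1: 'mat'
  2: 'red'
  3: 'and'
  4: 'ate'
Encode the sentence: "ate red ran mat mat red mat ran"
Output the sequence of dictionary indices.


Look up each word in the dictionary:
  'ate' -> 4
  'red' -> 2
  'ran' -> 0
  'mat' -> 1
  'mat' -> 1
  'red' -> 2
  'mat' -> 1
  'ran' -> 0

Encoded: [4, 2, 0, 1, 1, 2, 1, 0]


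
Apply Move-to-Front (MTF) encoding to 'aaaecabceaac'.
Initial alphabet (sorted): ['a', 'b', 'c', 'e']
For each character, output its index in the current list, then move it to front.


MTF encoding:
'a': index 0 in ['a', 'b', 'c', 'e'] -> ['a', 'b', 'c', 'e']
'a': index 0 in ['a', 'b', 'c', 'e'] -> ['a', 'b', 'c', 'e']
'a': index 0 in ['a', 'b', 'c', 'e'] -> ['a', 'b', 'c', 'e']
'e': index 3 in ['a', 'b', 'c', 'e'] -> ['e', 'a', 'b', 'c']
'c': index 3 in ['e', 'a', 'b', 'c'] -> ['c', 'e', 'a', 'b']
'a': index 2 in ['c', 'e', 'a', 'b'] -> ['a', 'c', 'e', 'b']
'b': index 3 in ['a', 'c', 'e', 'b'] -> ['b', 'a', 'c', 'e']
'c': index 2 in ['b', 'a', 'c', 'e'] -> ['c', 'b', 'a', 'e']
'e': index 3 in ['c', 'b', 'a', 'e'] -> ['e', 'c', 'b', 'a']
'a': index 3 in ['e', 'c', 'b', 'a'] -> ['a', 'e', 'c', 'b']
'a': index 0 in ['a', 'e', 'c', 'b'] -> ['a', 'e', 'c', 'b']
'c': index 2 in ['a', 'e', 'c', 'b'] -> ['c', 'a', 'e', 'b']


Output: [0, 0, 0, 3, 3, 2, 3, 2, 3, 3, 0, 2]


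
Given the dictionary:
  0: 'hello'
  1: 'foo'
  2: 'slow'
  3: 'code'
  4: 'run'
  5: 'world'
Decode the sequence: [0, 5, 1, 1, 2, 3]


Look up each index in the dictionary:
  0 -> 'hello'
  5 -> 'world'
  1 -> 'foo'
  1 -> 'foo'
  2 -> 'slow'
  3 -> 'code'

Decoded: "hello world foo foo slow code"


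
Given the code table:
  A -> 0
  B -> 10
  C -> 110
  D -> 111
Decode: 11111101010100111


Decoding:
111 -> D
111 -> D
0 -> A
10 -> B
10 -> B
10 -> B
0 -> A
111 -> D


Result: DDABBBAD


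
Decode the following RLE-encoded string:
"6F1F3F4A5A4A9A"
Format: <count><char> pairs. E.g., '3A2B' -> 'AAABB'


Expanding each <count><char> pair:
  6F -> 'FFFFFF'
  1F -> 'F'
  3F -> 'FFF'
  4A -> 'AAAA'
  5A -> 'AAAAA'
  4A -> 'AAAA'
  9A -> 'AAAAAAAAA'

Decoded = FFFFFFFFFFAAAAAAAAAAAAAAAAAAAAAA


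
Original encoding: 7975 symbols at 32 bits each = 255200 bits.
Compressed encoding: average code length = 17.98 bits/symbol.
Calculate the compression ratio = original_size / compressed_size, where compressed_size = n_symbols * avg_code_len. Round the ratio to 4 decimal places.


original_size = n_symbols * orig_bits = 7975 * 32 = 255200 bits
compressed_size = n_symbols * avg_code_len = 7975 * 17.98 = 143390.5 bits
ratio = original_size / compressed_size = 255200 / 143390.5 = 1.7798

Compression ratio = 1.7798


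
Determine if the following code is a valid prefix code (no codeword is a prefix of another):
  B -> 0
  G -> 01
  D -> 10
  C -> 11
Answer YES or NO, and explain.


Checking each pair (does one codeword prefix another?):
  B='0' vs G='01': prefix -- VIOLATION

NO -- this is NOT a valid prefix code. B (0) is a prefix of G (01).


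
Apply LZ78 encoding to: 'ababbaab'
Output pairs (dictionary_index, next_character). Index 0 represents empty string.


LZ78 encoding steps:
Dictionary: {0: ''}
Step 1: w='' (idx 0), next='a' -> output (0, 'a'), add 'a' as idx 1
Step 2: w='' (idx 0), next='b' -> output (0, 'b'), add 'b' as idx 2
Step 3: w='a' (idx 1), next='b' -> output (1, 'b'), add 'ab' as idx 3
Step 4: w='b' (idx 2), next='a' -> output (2, 'a'), add 'ba' as idx 4
Step 5: w='ab' (idx 3), end of input -> output (3, '')


Encoded: [(0, 'a'), (0, 'b'), (1, 'b'), (2, 'a'), (3, '')]


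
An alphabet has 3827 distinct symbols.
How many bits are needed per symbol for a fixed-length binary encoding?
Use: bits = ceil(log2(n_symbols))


log2(3827) = 11.902
Bracket: 2^11 = 2048 < 3827 <= 2^12 = 4096
So ceil(log2(3827)) = 12

bits = ceil(log2(3827)) = ceil(11.902) = 12 bits


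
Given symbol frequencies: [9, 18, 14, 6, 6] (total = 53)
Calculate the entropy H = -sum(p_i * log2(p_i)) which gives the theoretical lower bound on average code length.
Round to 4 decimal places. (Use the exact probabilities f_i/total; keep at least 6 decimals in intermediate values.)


Per-symbol terms -p_i * log2(p_i) with p_i = f_i/53:
  p = 9/53 = 0.169811: log2(p) = -2.557995, -p*log2(p) = 0.434377
  p = 18/53 = 0.339623: log2(p) = -1.557995, -p*log2(p) = 0.529131
  p = 14/53 = 0.264151: log2(p) = -1.920566, -p*log2(p) = 0.507319
  p = 6/53 = 0.113208: log2(p) = -3.142958, -p*log2(p) = 0.355807
  p = 6/53 = 0.113208: log2(p) = -3.142958, -p*log2(p) = 0.355807
H = 0.434377 + 0.529131 + 0.507319 + 0.355807 + 0.355807 = 2.182441

H = 2.1824 bits/symbol


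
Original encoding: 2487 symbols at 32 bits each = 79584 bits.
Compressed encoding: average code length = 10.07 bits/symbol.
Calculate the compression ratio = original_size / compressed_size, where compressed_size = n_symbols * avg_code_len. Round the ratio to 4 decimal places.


original_size = n_symbols * orig_bits = 2487 * 32 = 79584 bits
compressed_size = n_symbols * avg_code_len = 2487 * 10.07 = 25044.09 bits
ratio = original_size / compressed_size = 79584 / 25044.09 = 3.1778

Compression ratio = 3.1778


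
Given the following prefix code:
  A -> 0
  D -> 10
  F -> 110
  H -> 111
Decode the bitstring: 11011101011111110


Decoding step by step:
Bits 110 -> F
Bits 111 -> H
Bits 0 -> A
Bits 10 -> D
Bits 111 -> H
Bits 111 -> H
Bits 10 -> D


Decoded message: FHADHHD


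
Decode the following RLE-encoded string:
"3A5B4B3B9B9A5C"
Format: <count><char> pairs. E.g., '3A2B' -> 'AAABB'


Expanding each <count><char> pair:
  3A -> 'AAA'
  5B -> 'BBBBB'
  4B -> 'BBBB'
  3B -> 'BBB'
  9B -> 'BBBBBBBBB'
  9A -> 'AAAAAAAAA'
  5C -> 'CCCCC'

Decoded = AAABBBBBBBBBBBBBBBBBBBBBAAAAAAAAACCCCC


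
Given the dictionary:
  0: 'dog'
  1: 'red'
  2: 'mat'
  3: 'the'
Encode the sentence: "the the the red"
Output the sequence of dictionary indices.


Look up each word in the dictionary:
  'the' -> 3
  'the' -> 3
  'the' -> 3
  'red' -> 1

Encoded: [3, 3, 3, 1]


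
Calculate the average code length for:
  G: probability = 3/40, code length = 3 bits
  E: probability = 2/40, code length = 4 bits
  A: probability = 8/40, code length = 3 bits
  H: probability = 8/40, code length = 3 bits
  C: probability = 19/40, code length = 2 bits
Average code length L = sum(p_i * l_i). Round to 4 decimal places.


Weighted contributions p_i * l_i:
  G: (3/40) * 3 = 9/40
  E: (2/40) * 4 = 8/40
  A: (8/40) * 3 = 24/40
  H: (8/40) * 3 = 24/40
  C: (19/40) * 2 = 38/40
Sum = (9 + 8 + 24 + 24 + 38)/40 = 103/40

L = 103/40 = 2.5750 bits/symbol


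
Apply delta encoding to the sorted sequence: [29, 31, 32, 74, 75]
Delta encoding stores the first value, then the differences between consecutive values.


First value: 29
Deltas:
  31 - 29 = 2
  32 - 31 = 1
  74 - 32 = 42
  75 - 74 = 1


Delta encoded: [29, 2, 1, 42, 1]


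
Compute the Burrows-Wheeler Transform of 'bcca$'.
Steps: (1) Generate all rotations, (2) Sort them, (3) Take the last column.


Rotations (sorted):
  0: $bcca -> last char: a
  1: a$bcc -> last char: c
  2: bcca$ -> last char: $
  3: ca$bc -> last char: c
  4: cca$b -> last char: b


BWT = ac$cb


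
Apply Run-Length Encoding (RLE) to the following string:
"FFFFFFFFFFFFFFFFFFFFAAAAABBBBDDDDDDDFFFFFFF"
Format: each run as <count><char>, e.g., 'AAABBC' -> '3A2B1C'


Scanning runs left to right:
  i=0: run of 'F' x 20 -> '20F'
  i=20: run of 'A' x 5 -> '5A'
  i=25: run of 'B' x 4 -> '4B'
  i=29: run of 'D' x 7 -> '7D'
  i=36: run of 'F' x 7 -> '7F'

RLE = 20F5A4B7D7F


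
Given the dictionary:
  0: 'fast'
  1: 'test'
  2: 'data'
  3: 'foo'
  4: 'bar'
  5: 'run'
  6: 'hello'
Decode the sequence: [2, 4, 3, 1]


Look up each index in the dictionary:
  2 -> 'data'
  4 -> 'bar'
  3 -> 'foo'
  1 -> 'test'

Decoded: "data bar foo test"


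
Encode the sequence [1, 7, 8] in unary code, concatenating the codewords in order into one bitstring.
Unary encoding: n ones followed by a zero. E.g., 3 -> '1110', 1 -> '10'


Encode each number as n ones followed by a terminating 0:
  1 -> 10 (2 bits)
  7 -> 11111110 (8 bits)
  8 -> 111111110 (9 bits)
Total length = 2 + 8 + 9 = 19 bits.

Unary([1, 7, 8]) = 1011111110111111110 (19 bits)


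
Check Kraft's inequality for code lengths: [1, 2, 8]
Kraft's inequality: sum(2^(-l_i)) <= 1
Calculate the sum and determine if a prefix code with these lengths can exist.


Sum = 2^(-1) + 2^(-2) + 2^(-8)
    = 0.5 + 0.25 + 0.00390625
    = 193/256 = 0.75390625
Since 0.75390625 <= 1, Kraft's inequality IS satisfied.
A prefix code with these lengths CAN exist.

Kraft sum = 0.75390625. Satisfied.


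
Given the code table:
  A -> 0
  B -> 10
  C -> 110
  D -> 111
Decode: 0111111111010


Decoding:
0 -> A
111 -> D
111 -> D
111 -> D
0 -> A
10 -> B


Result: ADDDAB


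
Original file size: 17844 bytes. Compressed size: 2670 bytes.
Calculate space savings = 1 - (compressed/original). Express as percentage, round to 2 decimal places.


ratio = compressed/original = 2670/17844 = 0.14963
savings = 1 - ratio = 1 - 0.14963 = 0.85037
as a percentage: 0.85037 * 100 = 85.04%

Space savings = 1 - 2670/17844 = 85.04%


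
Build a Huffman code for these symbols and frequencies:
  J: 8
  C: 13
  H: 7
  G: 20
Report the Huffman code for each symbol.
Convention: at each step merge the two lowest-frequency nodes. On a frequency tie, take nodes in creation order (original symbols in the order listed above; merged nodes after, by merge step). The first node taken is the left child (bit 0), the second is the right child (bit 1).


Huffman tree construction:
Step 1: Merge H(7) + J(8) = 15
Step 2: Merge C(13) + (H+J)(15) = 28
Step 3: Merge G(20) + (C+(H+J))(28) = 48
Read each symbol's code off the tree from the root (left child = 0, right child = 1).

Codes:
  J: 111 (length 3)
  C: 10 (length 2)
  H: 110 (length 3)
  G: 0 (length 1)
Average code length: 91/48 = 1.8958 bits/symbol


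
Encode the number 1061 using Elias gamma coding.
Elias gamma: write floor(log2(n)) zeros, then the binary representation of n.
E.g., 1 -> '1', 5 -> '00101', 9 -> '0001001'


num_bits = floor(log2(1061)) + 1 = 11
leading_zeros = num_bits - 1 = 10
binary(1061) = 10000100101

Elias gamma(1061) = '0000000000' + '10000100101' = 000000000010000100101 (21 bits)


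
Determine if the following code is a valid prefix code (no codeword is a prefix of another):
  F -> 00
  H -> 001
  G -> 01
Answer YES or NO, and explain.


Checking each pair (does one codeword prefix another?):
  F='00' vs H='001': prefix -- VIOLATION

NO -- this is NOT a valid prefix code. F (00) is a prefix of H (001).


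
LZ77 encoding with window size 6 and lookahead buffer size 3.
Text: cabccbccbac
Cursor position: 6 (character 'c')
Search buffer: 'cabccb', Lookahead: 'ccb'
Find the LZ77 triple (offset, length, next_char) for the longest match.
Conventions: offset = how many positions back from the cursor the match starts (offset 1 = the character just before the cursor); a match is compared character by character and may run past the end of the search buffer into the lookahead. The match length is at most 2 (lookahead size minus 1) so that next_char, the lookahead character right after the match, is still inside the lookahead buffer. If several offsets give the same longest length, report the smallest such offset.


Try each offset into the search buffer:
  offset=1 (pos 5, char 'b'): match length 0
  offset=2 (pos 4, char 'c'): match length 1
  offset=3 (pos 3, char 'c'): match length 2
  offset=4 (pos 2, char 'b'): match length 0
  offset=5 (pos 1, char 'a'): match length 0
  offset=6 (pos 0, char 'c'): match length 1
Longest match has length 2 at offset 3.
next_char = character at position 6 + 2 = 8 -> 'b'

Best match: offset=3, length=2 (matching 'cc' starting at position 3)
LZ77 triple: (3, 2, 'b')


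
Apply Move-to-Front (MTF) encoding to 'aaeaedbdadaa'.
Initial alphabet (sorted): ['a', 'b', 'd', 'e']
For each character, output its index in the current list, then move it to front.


MTF encoding:
'a': index 0 in ['a', 'b', 'd', 'e'] -> ['a', 'b', 'd', 'e']
'a': index 0 in ['a', 'b', 'd', 'e'] -> ['a', 'b', 'd', 'e']
'e': index 3 in ['a', 'b', 'd', 'e'] -> ['e', 'a', 'b', 'd']
'a': index 1 in ['e', 'a', 'b', 'd'] -> ['a', 'e', 'b', 'd']
'e': index 1 in ['a', 'e', 'b', 'd'] -> ['e', 'a', 'b', 'd']
'd': index 3 in ['e', 'a', 'b', 'd'] -> ['d', 'e', 'a', 'b']
'b': index 3 in ['d', 'e', 'a', 'b'] -> ['b', 'd', 'e', 'a']
'd': index 1 in ['b', 'd', 'e', 'a'] -> ['d', 'b', 'e', 'a']
'a': index 3 in ['d', 'b', 'e', 'a'] -> ['a', 'd', 'b', 'e']
'd': index 1 in ['a', 'd', 'b', 'e'] -> ['d', 'a', 'b', 'e']
'a': index 1 in ['d', 'a', 'b', 'e'] -> ['a', 'd', 'b', 'e']
'a': index 0 in ['a', 'd', 'b', 'e'] -> ['a', 'd', 'b', 'e']


Output: [0, 0, 3, 1, 1, 3, 3, 1, 3, 1, 1, 0]


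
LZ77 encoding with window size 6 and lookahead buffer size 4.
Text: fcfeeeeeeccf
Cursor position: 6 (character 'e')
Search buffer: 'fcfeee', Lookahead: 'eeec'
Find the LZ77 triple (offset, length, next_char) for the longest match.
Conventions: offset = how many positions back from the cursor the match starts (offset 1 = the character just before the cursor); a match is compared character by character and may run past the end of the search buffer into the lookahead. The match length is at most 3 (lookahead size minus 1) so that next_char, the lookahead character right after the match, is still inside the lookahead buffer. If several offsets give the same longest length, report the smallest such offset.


Try each offset into the search buffer:
  offset=1 (pos 5, char 'e'): match length 3
  offset=2 (pos 4, char 'e'): match length 3
  offset=3 (pos 3, char 'e'): match length 3
  offset=4 (pos 2, char 'f'): match length 0
  offset=5 (pos 1, char 'c'): match length 0
  offset=6 (pos 0, char 'f'): match length 0
Longest match has length 3, found at offsets 1, 2, 3; take the smallest, offset 1.
next_char = character at position 6 + 3 = 9 -> 'c'

Best match: offset=1, length=3 (matching 'eee' starting at position 5)
LZ77 triple: (1, 3, 'c')


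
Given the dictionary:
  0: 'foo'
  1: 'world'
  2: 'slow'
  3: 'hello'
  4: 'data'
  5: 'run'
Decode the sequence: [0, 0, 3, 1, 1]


Look up each index in the dictionary:
  0 -> 'foo'
  0 -> 'foo'
  3 -> 'hello'
  1 -> 'world'
  1 -> 'world'

Decoded: "foo foo hello world world"


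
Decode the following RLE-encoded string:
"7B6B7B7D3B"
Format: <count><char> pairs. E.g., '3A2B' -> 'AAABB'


Expanding each <count><char> pair:
  7B -> 'BBBBBBB'
  6B -> 'BBBBBB'
  7B -> 'BBBBBBB'
  7D -> 'DDDDDDD'
  3B -> 'BBB'

Decoded = BBBBBBBBBBBBBBBBBBBBDDDDDDDBBB


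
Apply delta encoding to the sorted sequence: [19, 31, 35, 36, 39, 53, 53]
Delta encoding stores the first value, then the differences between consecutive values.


First value: 19
Deltas:
  31 - 19 = 12
  35 - 31 = 4
  36 - 35 = 1
  39 - 36 = 3
  53 - 39 = 14
  53 - 53 = 0


Delta encoded: [19, 12, 4, 1, 3, 14, 0]


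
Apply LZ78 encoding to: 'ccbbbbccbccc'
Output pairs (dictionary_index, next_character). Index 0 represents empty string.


LZ78 encoding steps:
Dictionary: {0: ''}
Step 1: w='' (idx 0), next='c' -> output (0, 'c'), add 'c' as idx 1
Step 2: w='c' (idx 1), next='b' -> output (1, 'b'), add 'cb' as idx 2
Step 3: w='' (idx 0), next='b' -> output (0, 'b'), add 'b' as idx 3
Step 4: w='b' (idx 3), next='b' -> output (3, 'b'), add 'bb' as idx 4
Step 5: w='c' (idx 1), next='c' -> output (1, 'c'), add 'cc' as idx 5
Step 6: w='b' (idx 3), next='c' -> output (3, 'c'), add 'bc' as idx 6
Step 7: w='cc' (idx 5), end of input -> output (5, '')


Encoded: [(0, 'c'), (1, 'b'), (0, 'b'), (3, 'b'), (1, 'c'), (3, 'c'), (5, '')]


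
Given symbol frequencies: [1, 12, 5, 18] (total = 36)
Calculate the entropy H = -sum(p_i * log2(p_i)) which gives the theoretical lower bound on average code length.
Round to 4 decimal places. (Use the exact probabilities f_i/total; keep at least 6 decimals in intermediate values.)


Per-symbol terms -p_i * log2(p_i) with p_i = f_i/36:
  p = 1/36 = 0.027778: log2(p) = -5.169925, -p*log2(p) = 0.143609
  p = 12/36 = 0.333333: log2(p) = -1.584963, -p*log2(p) = 0.528321
  p = 5/36 = 0.138889: log2(p) = -2.847997, -p*log2(p) = 0.395555
  p = 18/36 = 0.500000: log2(p) = -1.000000, -p*log2(p) = 0.500000
H = 0.143609 + 0.528321 + 0.395555 + 0.500000 = 1.567485

H = 1.5675 bits/symbol


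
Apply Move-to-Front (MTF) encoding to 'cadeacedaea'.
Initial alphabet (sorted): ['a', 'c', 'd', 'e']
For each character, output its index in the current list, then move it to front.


MTF encoding:
'c': index 1 in ['a', 'c', 'd', 'e'] -> ['c', 'a', 'd', 'e']
'a': index 1 in ['c', 'a', 'd', 'e'] -> ['a', 'c', 'd', 'e']
'd': index 2 in ['a', 'c', 'd', 'e'] -> ['d', 'a', 'c', 'e']
'e': index 3 in ['d', 'a', 'c', 'e'] -> ['e', 'd', 'a', 'c']
'a': index 2 in ['e', 'd', 'a', 'c'] -> ['a', 'e', 'd', 'c']
'c': index 3 in ['a', 'e', 'd', 'c'] -> ['c', 'a', 'e', 'd']
'e': index 2 in ['c', 'a', 'e', 'd'] -> ['e', 'c', 'a', 'd']
'd': index 3 in ['e', 'c', 'a', 'd'] -> ['d', 'e', 'c', 'a']
'a': index 3 in ['d', 'e', 'c', 'a'] -> ['a', 'd', 'e', 'c']
'e': index 2 in ['a', 'd', 'e', 'c'] -> ['e', 'a', 'd', 'c']
'a': index 1 in ['e', 'a', 'd', 'c'] -> ['a', 'e', 'd', 'c']


Output: [1, 1, 2, 3, 2, 3, 2, 3, 3, 2, 1]


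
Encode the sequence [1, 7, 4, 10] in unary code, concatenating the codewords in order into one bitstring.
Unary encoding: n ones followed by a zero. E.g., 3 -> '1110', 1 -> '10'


Encode each number as n ones followed by a terminating 0:
  1 -> 10 (2 bits)
  7 -> 11111110 (8 bits)
  4 -> 11110 (5 bits)
  10 -> 11111111110 (11 bits)
Total length = 2 + 8 + 5 + 11 = 26 bits.

Unary([1, 7, 4, 10]) = 10111111101111011111111110 (26 bits)


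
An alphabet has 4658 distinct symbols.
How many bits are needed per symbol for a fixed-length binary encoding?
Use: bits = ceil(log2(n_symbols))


log2(4658) = 12.1855
Bracket: 2^12 = 4096 < 4658 <= 2^13 = 8192
So ceil(log2(4658)) = 13

bits = ceil(log2(4658)) = ceil(12.1855) = 13 bits


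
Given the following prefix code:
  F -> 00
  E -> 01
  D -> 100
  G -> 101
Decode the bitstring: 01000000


Decoding step by step:
Bits 01 -> E
Bits 00 -> F
Bits 00 -> F
Bits 00 -> F


Decoded message: EFFF


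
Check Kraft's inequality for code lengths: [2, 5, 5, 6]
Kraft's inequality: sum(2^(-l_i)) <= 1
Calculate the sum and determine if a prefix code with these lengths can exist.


Sum = 2^(-2) + 2^(-5) + 2^(-5) + 2^(-6)
    = 0.25 + 0.03125 + 0.03125 + 0.015625
    = 21/64 = 0.328125
Since 0.328125 <= 1, Kraft's inequality IS satisfied.
A prefix code with these lengths CAN exist.

Kraft sum = 0.328125. Satisfied.


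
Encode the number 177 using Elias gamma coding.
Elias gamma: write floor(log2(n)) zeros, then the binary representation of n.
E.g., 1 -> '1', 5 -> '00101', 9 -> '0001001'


num_bits = floor(log2(177)) + 1 = 8
leading_zeros = num_bits - 1 = 7
binary(177) = 10110001

Elias gamma(177) = '0000000' + '10110001' = 000000010110001 (15 bits)


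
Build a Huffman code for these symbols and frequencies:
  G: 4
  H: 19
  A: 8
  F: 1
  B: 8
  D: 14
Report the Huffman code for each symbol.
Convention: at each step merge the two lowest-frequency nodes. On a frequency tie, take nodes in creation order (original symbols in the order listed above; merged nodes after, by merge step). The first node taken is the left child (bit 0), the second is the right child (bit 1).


Huffman tree construction:
Step 1: Merge F(1) + G(4) = 5
Step 2: Merge (F+G)(5) + A(8) = 13
Step 3: Merge B(8) + ((F+G)+A)(13) = 21
Step 4: Merge D(14) + H(19) = 33
Step 5: Merge (B+((F+G)+A))(21) + (D+H)(33) = 54
Read each symbol's code off the tree from the root (left child = 0, right child = 1).

Codes:
  G: 0101 (length 4)
  H: 11 (length 2)
  A: 011 (length 3)
  F: 0100 (length 4)
  B: 00 (length 2)
  D: 10 (length 2)
Average code length: 126/54 = 2.3333 bits/symbol


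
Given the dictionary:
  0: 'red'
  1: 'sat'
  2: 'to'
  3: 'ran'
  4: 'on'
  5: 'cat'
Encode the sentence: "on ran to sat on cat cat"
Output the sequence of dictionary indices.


Look up each word in the dictionary:
  'on' -> 4
  'ran' -> 3
  'to' -> 2
  'sat' -> 1
  'on' -> 4
  'cat' -> 5
  'cat' -> 5

Encoded: [4, 3, 2, 1, 4, 5, 5]


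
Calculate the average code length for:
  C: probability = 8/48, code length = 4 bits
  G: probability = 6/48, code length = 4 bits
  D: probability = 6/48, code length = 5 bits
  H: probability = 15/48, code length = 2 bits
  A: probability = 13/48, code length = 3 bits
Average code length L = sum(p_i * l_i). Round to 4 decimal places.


Weighted contributions p_i * l_i:
  C: (8/48) * 4 = 32/48
  G: (6/48) * 4 = 24/48
  D: (6/48) * 5 = 30/48
  H: (15/48) * 2 = 30/48
  A: (13/48) * 3 = 39/48
Sum = (32 + 24 + 30 + 30 + 39)/48 = 155/48

L = 155/48 = 3.2292 bits/symbol


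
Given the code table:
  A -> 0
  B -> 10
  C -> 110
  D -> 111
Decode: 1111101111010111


Decoding:
111 -> D
110 -> C
111 -> D
10 -> B
10 -> B
111 -> D


Result: DCDBBD


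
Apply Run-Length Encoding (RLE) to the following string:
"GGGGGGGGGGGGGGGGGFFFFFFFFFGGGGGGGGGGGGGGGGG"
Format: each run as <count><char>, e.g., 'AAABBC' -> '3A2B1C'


Scanning runs left to right:
  i=0: run of 'G' x 17 -> '17G'
  i=17: run of 'F' x 9 -> '9F'
  i=26: run of 'G' x 17 -> '17G'

RLE = 17G9F17G


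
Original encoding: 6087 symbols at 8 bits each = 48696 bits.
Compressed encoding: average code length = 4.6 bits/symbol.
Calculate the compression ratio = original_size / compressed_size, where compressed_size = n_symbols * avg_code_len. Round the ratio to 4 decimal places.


original_size = n_symbols * orig_bits = 6087 * 8 = 48696 bits
compressed_size = n_symbols * avg_code_len = 6087 * 4.6 = 28000.2 bits
ratio = original_size / compressed_size = 48696 / 28000.2 = 1.7391

Compression ratio = 1.7391


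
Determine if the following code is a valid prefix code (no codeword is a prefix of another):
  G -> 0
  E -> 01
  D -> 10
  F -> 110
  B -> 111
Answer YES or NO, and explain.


Checking each pair (does one codeword prefix another?):
  G='0' vs E='01': prefix -- VIOLATION

NO -- this is NOT a valid prefix code. G (0) is a prefix of E (01).


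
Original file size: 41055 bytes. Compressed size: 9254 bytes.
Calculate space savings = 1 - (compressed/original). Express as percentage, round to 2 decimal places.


ratio = compressed/original = 9254/41055 = 0.225405
savings = 1 - ratio = 1 - 0.225405 = 0.774595
as a percentage: 0.774595 * 100 = 77.46%

Space savings = 1 - 9254/41055 = 77.46%


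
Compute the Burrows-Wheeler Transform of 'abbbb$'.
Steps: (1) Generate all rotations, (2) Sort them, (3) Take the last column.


Rotations (sorted):
  0: $abbbb -> last char: b
  1: abbbb$ -> last char: $
  2: b$abbb -> last char: b
  3: bb$abb -> last char: b
  4: bbb$ab -> last char: b
  5: bbbb$a -> last char: a


BWT = b$bbba


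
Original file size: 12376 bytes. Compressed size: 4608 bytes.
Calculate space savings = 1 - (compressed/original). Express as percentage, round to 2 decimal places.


ratio = compressed/original = 4608/12376 = 0.372334
savings = 1 - ratio = 1 - 0.372334 = 0.627666
as a percentage: 0.627666 * 100 = 62.77%

Space savings = 1 - 4608/12376 = 62.77%


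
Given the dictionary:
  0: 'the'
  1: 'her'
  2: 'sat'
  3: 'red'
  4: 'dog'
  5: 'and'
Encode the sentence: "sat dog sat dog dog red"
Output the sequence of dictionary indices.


Look up each word in the dictionary:
  'sat' -> 2
  'dog' -> 4
  'sat' -> 2
  'dog' -> 4
  'dog' -> 4
  'red' -> 3

Encoded: [2, 4, 2, 4, 4, 3]


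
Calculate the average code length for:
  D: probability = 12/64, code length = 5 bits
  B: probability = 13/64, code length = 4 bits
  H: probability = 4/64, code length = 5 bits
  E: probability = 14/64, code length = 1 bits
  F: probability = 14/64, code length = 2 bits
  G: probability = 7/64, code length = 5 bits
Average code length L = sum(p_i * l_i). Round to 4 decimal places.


Weighted contributions p_i * l_i:
  D: (12/64) * 5 = 60/64
  B: (13/64) * 4 = 52/64
  H: (4/64) * 5 = 20/64
  E: (14/64) * 1 = 14/64
  F: (14/64) * 2 = 28/64
  G: (7/64) * 5 = 35/64
Sum = (60 + 52 + 20 + 14 + 28 + 35)/64 = 209/64

L = 209/64 = 3.2656 bits/symbol


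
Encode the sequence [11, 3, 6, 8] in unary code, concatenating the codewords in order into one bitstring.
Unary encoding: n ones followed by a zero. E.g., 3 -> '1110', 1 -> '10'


Encode each number as n ones followed by a terminating 0:
  11 -> 111111111110 (12 bits)
  3 -> 1110 (4 bits)
  6 -> 1111110 (7 bits)
  8 -> 111111110 (9 bits)
Total length = 12 + 4 + 7 + 9 = 32 bits.

Unary([11, 3, 6, 8]) = 11111111111011101111110111111110 (32 bits)


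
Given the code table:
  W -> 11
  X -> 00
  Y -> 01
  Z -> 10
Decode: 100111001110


Decoding:
10 -> Z
01 -> Y
11 -> W
00 -> X
11 -> W
10 -> Z


Result: ZYWXWZ


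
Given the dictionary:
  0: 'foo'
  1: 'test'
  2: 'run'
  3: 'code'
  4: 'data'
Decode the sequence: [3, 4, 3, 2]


Look up each index in the dictionary:
  3 -> 'code'
  4 -> 'data'
  3 -> 'code'
  2 -> 'run'

Decoded: "code data code run"


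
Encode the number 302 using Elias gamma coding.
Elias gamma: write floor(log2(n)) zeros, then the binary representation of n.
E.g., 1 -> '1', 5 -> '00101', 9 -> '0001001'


num_bits = floor(log2(302)) + 1 = 9
leading_zeros = num_bits - 1 = 8
binary(302) = 100101110

Elias gamma(302) = '00000000' + '100101110' = 00000000100101110 (17 bits)


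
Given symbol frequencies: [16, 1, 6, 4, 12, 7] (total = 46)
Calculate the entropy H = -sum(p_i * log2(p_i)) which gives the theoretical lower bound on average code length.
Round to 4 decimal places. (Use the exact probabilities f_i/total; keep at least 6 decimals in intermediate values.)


Per-symbol terms -p_i * log2(p_i) with p_i = f_i/46:
  p = 16/46 = 0.347826: log2(p) = -1.523562, -p*log2(p) = 0.529935
  p = 1/46 = 0.021739: log2(p) = -5.523562, -p*log2(p) = 0.120077
  p = 6/46 = 0.130435: log2(p) = -2.938599, -p*log2(p) = 0.383296
  p = 4/46 = 0.086957: log2(p) = -3.523562, -p*log2(p) = 0.306397
  p = 12/46 = 0.260870: log2(p) = -1.938599, -p*log2(p) = 0.505722
  p = 7/46 = 0.152174: log2(p) = -2.716207, -p*log2(p) = 0.413336
H = 0.529935 + 0.120077 + 0.383296 + 0.306397 + 0.505722 + 0.413336 = 2.258763

H = 2.2588 bits/symbol


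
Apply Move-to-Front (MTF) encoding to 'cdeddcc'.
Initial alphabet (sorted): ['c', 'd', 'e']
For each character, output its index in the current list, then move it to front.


MTF encoding:
'c': index 0 in ['c', 'd', 'e'] -> ['c', 'd', 'e']
'd': index 1 in ['c', 'd', 'e'] -> ['d', 'c', 'e']
'e': index 2 in ['d', 'c', 'e'] -> ['e', 'd', 'c']
'd': index 1 in ['e', 'd', 'c'] -> ['d', 'e', 'c']
'd': index 0 in ['d', 'e', 'c'] -> ['d', 'e', 'c']
'c': index 2 in ['d', 'e', 'c'] -> ['c', 'd', 'e']
'c': index 0 in ['c', 'd', 'e'] -> ['c', 'd', 'e']


Output: [0, 1, 2, 1, 0, 2, 0]


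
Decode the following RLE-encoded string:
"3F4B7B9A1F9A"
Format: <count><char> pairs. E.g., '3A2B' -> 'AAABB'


Expanding each <count><char> pair:
  3F -> 'FFF'
  4B -> 'BBBB'
  7B -> 'BBBBBBB'
  9A -> 'AAAAAAAAA'
  1F -> 'F'
  9A -> 'AAAAAAAAA'

Decoded = FFFBBBBBBBBBBBAAAAAAAAAFAAAAAAAAA


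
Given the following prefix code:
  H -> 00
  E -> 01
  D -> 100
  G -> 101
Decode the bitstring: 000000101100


Decoding step by step:
Bits 00 -> H
Bits 00 -> H
Bits 00 -> H
Bits 101 -> G
Bits 100 -> D


Decoded message: HHHGD


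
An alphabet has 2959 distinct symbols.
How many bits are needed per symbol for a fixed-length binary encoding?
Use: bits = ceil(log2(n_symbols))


log2(2959) = 11.5309
Bracket: 2^11 = 2048 < 2959 <= 2^12 = 4096
So ceil(log2(2959)) = 12

bits = ceil(log2(2959)) = ceil(11.5309) = 12 bits
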